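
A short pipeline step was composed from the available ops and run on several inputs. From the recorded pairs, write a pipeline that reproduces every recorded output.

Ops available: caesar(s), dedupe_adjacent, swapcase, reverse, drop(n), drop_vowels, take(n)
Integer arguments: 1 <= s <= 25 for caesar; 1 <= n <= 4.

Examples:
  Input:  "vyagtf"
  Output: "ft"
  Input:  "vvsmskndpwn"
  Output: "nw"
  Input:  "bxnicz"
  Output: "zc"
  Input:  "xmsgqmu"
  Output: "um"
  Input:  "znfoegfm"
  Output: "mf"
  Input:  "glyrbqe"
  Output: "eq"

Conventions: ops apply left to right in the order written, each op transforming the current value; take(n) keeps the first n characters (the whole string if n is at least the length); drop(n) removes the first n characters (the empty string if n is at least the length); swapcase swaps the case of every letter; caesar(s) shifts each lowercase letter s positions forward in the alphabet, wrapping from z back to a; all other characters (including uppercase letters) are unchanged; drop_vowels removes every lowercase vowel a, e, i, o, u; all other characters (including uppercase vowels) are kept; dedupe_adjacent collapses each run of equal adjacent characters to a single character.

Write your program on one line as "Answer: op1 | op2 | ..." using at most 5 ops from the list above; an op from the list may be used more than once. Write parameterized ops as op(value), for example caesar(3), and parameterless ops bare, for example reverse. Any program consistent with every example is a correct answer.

swapcase | reverse | take(2) | swapcase

Check, running the answer program on each example:
  "vyagtf" -> "VYAGTF" -> "FTGAYV" -> "FT" -> "ft"
  "vvsmskndpwn" -> "VVSMSKNDPWN" -> "NWPDNKSMSVV" -> "NW" -> "nw"
  "bxnicz" -> "BXNICZ" -> "ZCINXB" -> "ZC" -> "zc"
  "xmsgqmu" -> "XMSGQMU" -> "UMQGSMX" -> "UM" -> "um"
  "znfoegfm" -> "ZNFOEGFM" -> "MFGEOFNZ" -> "MF" -> "mf"
  "glyrbqe" -> "GLYRBQE" -> "EQBRYLG" -> "EQ" -> "eq"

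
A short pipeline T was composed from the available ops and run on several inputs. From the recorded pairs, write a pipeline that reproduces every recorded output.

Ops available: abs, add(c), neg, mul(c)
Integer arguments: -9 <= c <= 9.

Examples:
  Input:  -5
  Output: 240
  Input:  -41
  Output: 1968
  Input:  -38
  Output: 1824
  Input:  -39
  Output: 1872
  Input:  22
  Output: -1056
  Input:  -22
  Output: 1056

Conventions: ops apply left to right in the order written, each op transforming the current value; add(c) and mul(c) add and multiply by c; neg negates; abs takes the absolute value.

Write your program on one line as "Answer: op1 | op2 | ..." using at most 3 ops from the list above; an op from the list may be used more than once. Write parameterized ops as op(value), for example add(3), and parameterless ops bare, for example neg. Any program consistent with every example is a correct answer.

mul(-8) | mul(-6) | neg

Check, running the answer program on each example:
  -5 -> 40 -> -240 -> 240
  -41 -> 328 -> -1968 -> 1968
  -38 -> 304 -> -1824 -> 1824
  -39 -> 312 -> -1872 -> 1872
  22 -> -176 -> 1056 -> -1056
  -22 -> 176 -> -1056 -> 1056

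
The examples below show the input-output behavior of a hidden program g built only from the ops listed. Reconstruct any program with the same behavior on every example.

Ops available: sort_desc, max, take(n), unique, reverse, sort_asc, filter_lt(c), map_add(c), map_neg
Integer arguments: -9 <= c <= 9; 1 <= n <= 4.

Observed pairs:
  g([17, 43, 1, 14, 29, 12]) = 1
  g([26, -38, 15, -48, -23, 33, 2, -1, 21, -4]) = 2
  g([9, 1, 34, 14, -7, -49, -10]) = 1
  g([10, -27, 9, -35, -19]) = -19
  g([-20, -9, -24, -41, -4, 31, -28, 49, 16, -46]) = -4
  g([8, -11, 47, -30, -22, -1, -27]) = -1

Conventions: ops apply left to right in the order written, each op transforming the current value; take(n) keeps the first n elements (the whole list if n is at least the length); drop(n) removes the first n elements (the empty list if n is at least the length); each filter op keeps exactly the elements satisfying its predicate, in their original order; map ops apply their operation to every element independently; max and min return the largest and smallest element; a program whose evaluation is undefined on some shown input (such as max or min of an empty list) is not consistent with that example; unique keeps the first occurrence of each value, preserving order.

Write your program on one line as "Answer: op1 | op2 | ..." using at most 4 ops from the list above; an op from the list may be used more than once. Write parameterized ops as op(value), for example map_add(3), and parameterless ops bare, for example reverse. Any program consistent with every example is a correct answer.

filter_lt(4) | sort_asc | max

Check, running the answer program on each example:
  [17, 43, 1, 14, 29, 12] -> [1] -> [1] -> 1
  [26, -38, 15, -48, -23, 33, 2, -1, 21, -4] -> [-38, -48, -23, 2, -1, -4] -> [-48, -38, -23, -4, -1, 2] -> 2
  [9, 1, 34, 14, -7, -49, -10] -> [1, -7, -49, -10] -> [-49, -10, -7, 1] -> 1
  [10, -27, 9, -35, -19] -> [-27, -35, -19] -> [-35, -27, -19] -> -19
  [-20, -9, -24, -41, -4, 31, -28, 49, 16, -46] -> [-20, -9, -24, -41, -4, -28, -46] -> [-46, -41, -28, -24, -20, -9, -4] -> -4
  [8, -11, 47, -30, -22, -1, -27] -> [-11, -30, -22, -1, -27] -> [-30, -27, -22, -11, -1] -> -1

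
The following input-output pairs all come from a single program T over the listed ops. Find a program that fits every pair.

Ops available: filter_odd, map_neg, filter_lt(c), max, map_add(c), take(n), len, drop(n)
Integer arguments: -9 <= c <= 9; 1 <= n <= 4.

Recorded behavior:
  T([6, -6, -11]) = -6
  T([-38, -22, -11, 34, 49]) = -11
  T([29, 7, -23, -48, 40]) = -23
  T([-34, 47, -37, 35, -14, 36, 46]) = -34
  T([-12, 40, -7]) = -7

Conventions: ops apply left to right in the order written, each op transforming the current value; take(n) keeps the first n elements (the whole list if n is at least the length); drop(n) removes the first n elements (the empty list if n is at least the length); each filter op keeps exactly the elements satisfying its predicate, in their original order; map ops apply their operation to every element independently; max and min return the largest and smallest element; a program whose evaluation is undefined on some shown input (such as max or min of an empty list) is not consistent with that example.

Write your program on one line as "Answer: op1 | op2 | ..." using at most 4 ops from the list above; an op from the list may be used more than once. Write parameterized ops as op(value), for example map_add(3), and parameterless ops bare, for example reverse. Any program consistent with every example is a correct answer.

take(3) | filter_lt(4) | max

Check, running the answer program on each example:
  [6, -6, -11] -> [6, -6, -11] -> [-6, -11] -> -6
  [-38, -22, -11, 34, 49] -> [-38, -22, -11] -> [-38, -22, -11] -> -11
  [29, 7, -23, -48, 40] -> [29, 7, -23] -> [-23] -> -23
  [-34, 47, -37, 35, -14, 36, 46] -> [-34, 47, -37] -> [-34, -37] -> -34
  [-12, 40, -7] -> [-12, 40, -7] -> [-12, -7] -> -7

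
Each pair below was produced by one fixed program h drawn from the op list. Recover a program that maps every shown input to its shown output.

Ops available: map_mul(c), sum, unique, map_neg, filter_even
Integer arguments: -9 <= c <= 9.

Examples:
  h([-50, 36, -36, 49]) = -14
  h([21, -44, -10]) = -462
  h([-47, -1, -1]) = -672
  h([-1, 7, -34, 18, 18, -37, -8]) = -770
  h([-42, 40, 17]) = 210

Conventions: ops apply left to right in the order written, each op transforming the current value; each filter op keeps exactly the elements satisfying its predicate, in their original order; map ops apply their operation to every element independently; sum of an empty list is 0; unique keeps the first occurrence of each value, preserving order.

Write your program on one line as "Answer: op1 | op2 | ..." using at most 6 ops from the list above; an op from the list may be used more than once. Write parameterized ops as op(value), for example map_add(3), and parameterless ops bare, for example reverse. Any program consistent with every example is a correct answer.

map_mul(-2) | map_neg | map_mul(7) | unique | sum

Check, running the answer program on each example:
  [-50, 36, -36, 49] -> [100, -72, 72, -98] -> [-100, 72, -72, 98] -> [-700, 504, -504, 686] -> [-700, 504, -504, 686] -> -14
  [21, -44, -10] -> [-42, 88, 20] -> [42, -88, -20] -> [294, -616, -140] -> [294, -616, -140] -> -462
  [-47, -1, -1] -> [94, 2, 2] -> [-94, -2, -2] -> [-658, -14, -14] -> [-658, -14] -> -672
  [-1, 7, -34, 18, 18, -37, -8] -> [2, -14, 68, -36, -36, 74, 16] -> [-2, 14, -68, 36, 36, -74, -16] -> [-14, 98, -476, 252, 252, -518, -112] -> [-14, 98, -476, 252, -518, -112] -> -770
  [-42, 40, 17] -> [84, -80, -34] -> [-84, 80, 34] -> [-588, 560, 238] -> [-588, 560, 238] -> 210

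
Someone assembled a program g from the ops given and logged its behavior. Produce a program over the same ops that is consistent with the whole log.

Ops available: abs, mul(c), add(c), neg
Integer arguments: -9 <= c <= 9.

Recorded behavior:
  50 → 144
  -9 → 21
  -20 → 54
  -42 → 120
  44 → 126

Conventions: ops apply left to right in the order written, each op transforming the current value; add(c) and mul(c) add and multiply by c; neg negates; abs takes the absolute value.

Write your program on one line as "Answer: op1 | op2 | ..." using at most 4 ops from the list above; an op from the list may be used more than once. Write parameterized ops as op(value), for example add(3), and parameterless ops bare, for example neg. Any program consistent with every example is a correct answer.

neg | mul(-3) | abs | add(-6)

Check, running the answer program on each example:
  50 -> -50 -> 150 -> 150 -> 144
  -9 -> 9 -> -27 -> 27 -> 21
  -20 -> 20 -> -60 -> 60 -> 54
  -42 -> 42 -> -126 -> 126 -> 120
  44 -> -44 -> 132 -> 132 -> 126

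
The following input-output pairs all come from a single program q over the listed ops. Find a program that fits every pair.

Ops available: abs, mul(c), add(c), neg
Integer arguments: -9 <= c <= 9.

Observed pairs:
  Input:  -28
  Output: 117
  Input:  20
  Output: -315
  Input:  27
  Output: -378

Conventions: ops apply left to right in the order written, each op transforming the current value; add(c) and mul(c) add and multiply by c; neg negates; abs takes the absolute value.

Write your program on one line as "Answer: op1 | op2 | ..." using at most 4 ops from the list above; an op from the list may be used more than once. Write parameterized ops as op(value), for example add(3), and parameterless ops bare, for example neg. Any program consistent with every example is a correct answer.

add(8) | add(7) | neg | mul(9)

Check, running the answer program on each example:
  -28 -> -20 -> -13 -> 13 -> 117
  20 -> 28 -> 35 -> -35 -> -315
  27 -> 35 -> 42 -> -42 -> -378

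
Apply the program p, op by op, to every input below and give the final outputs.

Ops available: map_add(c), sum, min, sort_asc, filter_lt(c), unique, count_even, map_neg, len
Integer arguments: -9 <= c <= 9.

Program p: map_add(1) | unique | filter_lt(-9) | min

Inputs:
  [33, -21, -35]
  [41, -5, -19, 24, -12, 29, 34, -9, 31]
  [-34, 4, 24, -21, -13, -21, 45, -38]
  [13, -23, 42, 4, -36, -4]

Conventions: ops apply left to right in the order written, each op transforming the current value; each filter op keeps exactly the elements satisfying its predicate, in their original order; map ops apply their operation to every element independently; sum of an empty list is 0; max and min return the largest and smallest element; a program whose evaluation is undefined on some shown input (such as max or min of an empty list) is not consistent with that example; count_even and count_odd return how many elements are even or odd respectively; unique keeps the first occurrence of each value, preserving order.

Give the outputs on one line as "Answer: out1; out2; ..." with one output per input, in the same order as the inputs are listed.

-34; -18; -37; -35

Execution, op by op:
  [33, -21, -35] -> [34, -20, -34] -> [34, -20, -34] -> [-20, -34] -> -34
  [41, -5, -19, 24, -12, 29, 34, -9, 31] -> [42, -4, -18, 25, -11, 30, 35, -8, 32] -> [42, -4, -18, 25, -11, 30, 35, -8, 32] -> [-18, -11] -> -18
  [-34, 4, 24, -21, -13, -21, 45, -38] -> [-33, 5, 25, -20, -12, -20, 46, -37] -> [-33, 5, 25, -20, -12, 46, -37] -> [-33, -20, -12, -37] -> -37
  [13, -23, 42, 4, -36, -4] -> [14, -22, 43, 5, -35, -3] -> [14, -22, 43, 5, -35, -3] -> [-22, -35] -> -35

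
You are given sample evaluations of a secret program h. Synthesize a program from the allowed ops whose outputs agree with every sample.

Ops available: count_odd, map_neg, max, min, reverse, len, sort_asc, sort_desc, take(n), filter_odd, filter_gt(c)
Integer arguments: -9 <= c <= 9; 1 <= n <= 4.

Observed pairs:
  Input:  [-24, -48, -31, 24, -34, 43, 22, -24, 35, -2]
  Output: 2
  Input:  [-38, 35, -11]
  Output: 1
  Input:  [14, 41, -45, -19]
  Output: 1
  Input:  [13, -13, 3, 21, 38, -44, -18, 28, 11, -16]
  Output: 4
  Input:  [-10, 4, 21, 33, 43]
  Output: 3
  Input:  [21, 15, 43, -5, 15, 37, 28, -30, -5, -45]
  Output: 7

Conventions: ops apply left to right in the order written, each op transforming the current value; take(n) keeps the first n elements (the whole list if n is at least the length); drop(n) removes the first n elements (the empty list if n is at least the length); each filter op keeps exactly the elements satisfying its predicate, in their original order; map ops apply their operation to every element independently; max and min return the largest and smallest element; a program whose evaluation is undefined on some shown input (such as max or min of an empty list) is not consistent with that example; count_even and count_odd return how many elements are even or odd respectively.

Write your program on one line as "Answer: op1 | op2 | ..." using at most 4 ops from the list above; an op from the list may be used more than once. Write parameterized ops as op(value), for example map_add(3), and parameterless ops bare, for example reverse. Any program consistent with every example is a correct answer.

filter_gt(-6) | filter_odd | map_neg | len

Check, running the answer program on each example:
  [-24, -48, -31, 24, -34, 43, 22, -24, 35, -2] -> [24, 43, 22, 35, -2] -> [43, 35] -> [-43, -35] -> 2
  [-38, 35, -11] -> [35] -> [35] -> [-35] -> 1
  [14, 41, -45, -19] -> [14, 41] -> [41] -> [-41] -> 1
  [13, -13, 3, 21, 38, -44, -18, 28, 11, -16] -> [13, 3, 21, 38, 28, 11] -> [13, 3, 21, 11] -> [-13, -3, -21, -11] -> 4
  [-10, 4, 21, 33, 43] -> [4, 21, 33, 43] -> [21, 33, 43] -> [-21, -33, -43] -> 3
  [21, 15, 43, -5, 15, 37, 28, -30, -5, -45] -> [21, 15, 43, -5, 15, 37, 28, -5] -> [21, 15, 43, -5, 15, 37, -5] -> [-21, -15, -43, 5, -15, -37, 5] -> 7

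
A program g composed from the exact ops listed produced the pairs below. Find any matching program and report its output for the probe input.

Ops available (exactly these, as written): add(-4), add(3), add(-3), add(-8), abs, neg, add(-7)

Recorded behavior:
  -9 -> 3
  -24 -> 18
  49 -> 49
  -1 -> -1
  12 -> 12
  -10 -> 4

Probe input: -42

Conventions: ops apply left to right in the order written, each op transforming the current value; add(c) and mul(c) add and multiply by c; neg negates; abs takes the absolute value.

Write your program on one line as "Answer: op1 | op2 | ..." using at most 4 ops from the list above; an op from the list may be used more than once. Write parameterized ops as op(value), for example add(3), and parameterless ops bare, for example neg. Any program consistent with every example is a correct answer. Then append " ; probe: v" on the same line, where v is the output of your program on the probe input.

add(3) | abs | add(-3) ; probe: 36

Check, running the answer program on each example:
  -9 -> -6 -> 6 -> 3
  -24 -> -21 -> 21 -> 18
  49 -> 52 -> 52 -> 49
  -1 -> 2 -> 2 -> -1
  12 -> 15 -> 15 -> 12
  -10 -> -7 -> 7 -> 4
  probe: -42 -> -39 -> 39 -> 36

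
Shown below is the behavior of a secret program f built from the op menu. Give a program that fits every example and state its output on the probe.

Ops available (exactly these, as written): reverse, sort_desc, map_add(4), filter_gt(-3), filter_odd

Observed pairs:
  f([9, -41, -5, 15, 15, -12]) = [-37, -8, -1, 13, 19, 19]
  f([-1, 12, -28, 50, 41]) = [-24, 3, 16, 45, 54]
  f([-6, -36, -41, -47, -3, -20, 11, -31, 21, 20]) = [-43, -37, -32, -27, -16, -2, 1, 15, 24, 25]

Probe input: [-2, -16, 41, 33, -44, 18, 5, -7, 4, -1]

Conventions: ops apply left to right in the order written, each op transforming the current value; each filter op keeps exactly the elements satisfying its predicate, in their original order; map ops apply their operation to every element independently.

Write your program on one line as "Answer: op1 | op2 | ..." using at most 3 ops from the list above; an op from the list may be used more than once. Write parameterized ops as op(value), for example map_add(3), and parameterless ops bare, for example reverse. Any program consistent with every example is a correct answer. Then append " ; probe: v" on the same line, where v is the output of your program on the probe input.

map_add(4) | sort_desc | reverse ; probe: [-40, -12, -3, 2, 3, 8, 9, 22, 37, 45]

Check, running the answer program on each example:
  [9, -41, -5, 15, 15, -12] -> [13, -37, -1, 19, 19, -8] -> [19, 19, 13, -1, -8, -37] -> [-37, -8, -1, 13, 19, 19]
  [-1, 12, -28, 50, 41] -> [3, 16, -24, 54, 45] -> [54, 45, 16, 3, -24] -> [-24, 3, 16, 45, 54]
  [-6, -36, -41, -47, -3, -20, 11, -31, 21, 20] -> [-2, -32, -37, -43, 1, -16, 15, -27, 25, 24] -> [25, 24, 15, 1, -2, -16, -27, -32, -37, -43] -> [-43, -37, -32, -27, -16, -2, 1, 15, 24, 25]
  probe: [-2, -16, 41, 33, -44, 18, 5, -7, 4, -1] -> [2, -12, 45, 37, -40, 22, 9, -3, 8, 3] -> [45, 37, 22, 9, 8, 3, 2, -3, -12, -40] -> [-40, -12, -3, 2, 3, 8, 9, 22, 37, 45]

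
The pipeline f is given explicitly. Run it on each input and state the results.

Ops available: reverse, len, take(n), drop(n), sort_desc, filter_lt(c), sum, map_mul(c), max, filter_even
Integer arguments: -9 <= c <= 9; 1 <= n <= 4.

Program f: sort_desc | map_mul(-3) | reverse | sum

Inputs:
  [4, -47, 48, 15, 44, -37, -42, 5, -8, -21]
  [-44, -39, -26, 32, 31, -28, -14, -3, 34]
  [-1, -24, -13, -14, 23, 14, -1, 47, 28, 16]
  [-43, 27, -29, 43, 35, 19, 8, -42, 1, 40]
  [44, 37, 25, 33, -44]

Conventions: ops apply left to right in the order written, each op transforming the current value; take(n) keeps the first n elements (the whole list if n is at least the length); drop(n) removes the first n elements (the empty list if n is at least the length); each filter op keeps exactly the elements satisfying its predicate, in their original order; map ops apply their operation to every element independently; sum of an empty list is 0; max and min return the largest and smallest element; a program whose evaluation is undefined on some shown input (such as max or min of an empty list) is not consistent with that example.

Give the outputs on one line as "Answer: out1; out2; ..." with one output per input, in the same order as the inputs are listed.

117; 171; -225; -177; -285

Execution, op by op:
  [4, -47, 48, 15, 44, -37, -42, 5, -8, -21] -> [48, 44, 15, 5, 4, -8, -21, -37, -42, -47] -> [-144, -132, -45, -15, -12, 24, 63, 111, 126, 141] -> [141, 126, 111, 63, 24, -12, -15, -45, -132, -144] -> 117
  [-44, -39, -26, 32, 31, -28, -14, -3, 34] -> [34, 32, 31, -3, -14, -26, -28, -39, -44] -> [-102, -96, -93, 9, 42, 78, 84, 117, 132] -> [132, 117, 84, 78, 42, 9, -93, -96, -102] -> 171
  [-1, -24, -13, -14, 23, 14, -1, 47, 28, 16] -> [47, 28, 23, 16, 14, -1, -1, -13, -14, -24] -> [-141, -84, -69, -48, -42, 3, 3, 39, 42, 72] -> [72, 42, 39, 3, 3, -42, -48, -69, -84, -141] -> -225
  [-43, 27, -29, 43, 35, 19, 8, -42, 1, 40] -> [43, 40, 35, 27, 19, 8, 1, -29, -42, -43] -> [-129, -120, -105, -81, -57, -24, -3, 87, 126, 129] -> [129, 126, 87, -3, -24, -57, -81, -105, -120, -129] -> -177
  [44, 37, 25, 33, -44] -> [44, 37, 33, 25, -44] -> [-132, -111, -99, -75, 132] -> [132, -75, -99, -111, -132] -> -285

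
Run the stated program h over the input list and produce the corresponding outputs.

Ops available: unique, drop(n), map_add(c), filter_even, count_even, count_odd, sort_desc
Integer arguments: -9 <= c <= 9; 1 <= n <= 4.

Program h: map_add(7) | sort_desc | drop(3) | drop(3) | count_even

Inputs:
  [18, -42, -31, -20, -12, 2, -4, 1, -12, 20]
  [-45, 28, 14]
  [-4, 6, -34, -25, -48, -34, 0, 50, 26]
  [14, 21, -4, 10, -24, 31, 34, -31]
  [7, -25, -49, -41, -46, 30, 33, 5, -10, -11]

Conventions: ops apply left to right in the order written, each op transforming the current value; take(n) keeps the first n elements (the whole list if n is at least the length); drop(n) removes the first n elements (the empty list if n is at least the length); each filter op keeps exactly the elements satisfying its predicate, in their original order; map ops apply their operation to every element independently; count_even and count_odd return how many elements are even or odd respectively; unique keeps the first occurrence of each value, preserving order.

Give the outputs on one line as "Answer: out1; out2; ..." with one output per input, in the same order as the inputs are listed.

Execution, op by op:
  [18, -42, -31, -20, -12, 2, -4, 1, -12, 20] -> [25, -35, -24, -13, -5, 9, 3, 8, -5, 27] -> [27, 25, 9, 8, 3, -5, -5, -13, -24, -35] -> [8, 3, -5, -5, -13, -24, -35] -> [-5, -13, -24, -35] -> 1
  [-45, 28, 14] -> [-38, 35, 21] -> [35, 21, -38] -> [] -> [] -> 0
  [-4, 6, -34, -25, -48, -34, 0, 50, 26] -> [3, 13, -27, -18, -41, -27, 7, 57, 33] -> [57, 33, 13, 7, 3, -18, -27, -27, -41] -> [7, 3, -18, -27, -27, -41] -> [-27, -27, -41] -> 0
  [14, 21, -4, 10, -24, 31, 34, -31] -> [21, 28, 3, 17, -17, 38, 41, -24] -> [41, 38, 28, 21, 17, 3, -17, -24] -> [21, 17, 3, -17, -24] -> [-17, -24] -> 1
  [7, -25, -49, -41, -46, 30, 33, 5, -10, -11] -> [14, -18, -42, -34, -39, 37, 40, 12, -3, -4] -> [40, 37, 14, 12, -3, -4, -18, -34, -39, -42] -> [12, -3, -4, -18, -34, -39, -42] -> [-18, -34, -39, -42] -> 3

1; 0; 0; 1; 3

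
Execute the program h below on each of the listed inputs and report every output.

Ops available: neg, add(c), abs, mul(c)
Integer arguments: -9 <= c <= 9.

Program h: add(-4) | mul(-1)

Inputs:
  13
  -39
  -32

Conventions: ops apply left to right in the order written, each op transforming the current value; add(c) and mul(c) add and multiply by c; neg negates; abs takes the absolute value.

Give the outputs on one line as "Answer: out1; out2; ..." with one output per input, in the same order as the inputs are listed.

Execution, op by op:
  13 -> 9 -> -9
  -39 -> -43 -> 43
  -32 -> -36 -> 36

-9; 43; 36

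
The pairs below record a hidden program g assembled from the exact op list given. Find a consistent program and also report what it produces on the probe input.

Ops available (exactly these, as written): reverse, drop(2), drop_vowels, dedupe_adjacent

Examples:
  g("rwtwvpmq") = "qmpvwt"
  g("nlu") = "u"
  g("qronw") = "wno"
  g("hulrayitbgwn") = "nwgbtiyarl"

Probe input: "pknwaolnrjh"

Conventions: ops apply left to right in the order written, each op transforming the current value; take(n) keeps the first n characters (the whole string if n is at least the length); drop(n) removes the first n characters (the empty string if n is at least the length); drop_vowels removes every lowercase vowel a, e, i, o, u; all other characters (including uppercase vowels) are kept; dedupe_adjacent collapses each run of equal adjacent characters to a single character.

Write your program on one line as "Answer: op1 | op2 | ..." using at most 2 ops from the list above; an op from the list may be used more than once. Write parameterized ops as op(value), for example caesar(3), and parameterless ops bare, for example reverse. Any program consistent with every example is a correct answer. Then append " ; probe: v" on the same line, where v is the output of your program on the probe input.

drop(2) | reverse ; probe: "hjrnloawn"

Check, running the answer program on each example:
  "rwtwvpmq" -> "twvpmq" -> "qmpvwt"
  "nlu" -> "u" -> "u"
  "qronw" -> "onw" -> "wno"
  "hulrayitbgwn" -> "lrayitbgwn" -> "nwgbtiyarl"
  probe: "pknwaolnrjh" -> "nwaolnrjh" -> "hjrnloawn"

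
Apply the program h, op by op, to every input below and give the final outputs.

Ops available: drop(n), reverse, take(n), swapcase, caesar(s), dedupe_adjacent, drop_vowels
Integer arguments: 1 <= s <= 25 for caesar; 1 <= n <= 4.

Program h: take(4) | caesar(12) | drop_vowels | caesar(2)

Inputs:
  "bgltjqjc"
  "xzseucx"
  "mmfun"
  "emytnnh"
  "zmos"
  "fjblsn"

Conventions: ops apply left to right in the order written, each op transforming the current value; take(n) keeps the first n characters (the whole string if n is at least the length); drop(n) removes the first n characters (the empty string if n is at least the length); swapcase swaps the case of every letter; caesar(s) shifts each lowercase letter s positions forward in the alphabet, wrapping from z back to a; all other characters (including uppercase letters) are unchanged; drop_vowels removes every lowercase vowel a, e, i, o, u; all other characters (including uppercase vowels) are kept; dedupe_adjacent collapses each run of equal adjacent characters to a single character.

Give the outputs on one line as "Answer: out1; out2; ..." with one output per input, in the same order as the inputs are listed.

"puzh"; "lns"; "aati"; "samh"; "na"; "txpz"

Execution, op by op:
  "bgltjqjc" -> "bglt" -> "nsxf" -> "nsxf" -> "puzh"
  "xzseucx" -> "xzse" -> "jleq" -> "jlq" -> "lns"
  "mmfun" -> "mmfu" -> "yyrg" -> "yyrg" -> "aati"
  "emytnnh" -> "emyt" -> "qykf" -> "qykf" -> "samh"
  "zmos" -> "zmos" -> "lyae" -> "ly" -> "na"
  "fjblsn" -> "fjbl" -> "rvnx" -> "rvnx" -> "txpz"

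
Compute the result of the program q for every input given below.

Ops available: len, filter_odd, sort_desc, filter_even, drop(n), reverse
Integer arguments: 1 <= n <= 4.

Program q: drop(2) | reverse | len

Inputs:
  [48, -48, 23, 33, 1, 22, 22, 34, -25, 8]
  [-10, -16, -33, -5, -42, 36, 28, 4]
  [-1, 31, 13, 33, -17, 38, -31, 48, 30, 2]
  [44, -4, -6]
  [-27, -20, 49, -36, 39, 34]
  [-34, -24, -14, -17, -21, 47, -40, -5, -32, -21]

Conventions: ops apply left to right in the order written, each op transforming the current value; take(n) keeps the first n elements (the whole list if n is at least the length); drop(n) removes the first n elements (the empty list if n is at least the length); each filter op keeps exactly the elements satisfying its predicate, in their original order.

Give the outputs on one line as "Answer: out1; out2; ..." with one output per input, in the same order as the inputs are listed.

8; 6; 8; 1; 4; 8

Execution, op by op:
  [48, -48, 23, 33, 1, 22, 22, 34, -25, 8] -> [23, 33, 1, 22, 22, 34, -25, 8] -> [8, -25, 34, 22, 22, 1, 33, 23] -> 8
  [-10, -16, -33, -5, -42, 36, 28, 4] -> [-33, -5, -42, 36, 28, 4] -> [4, 28, 36, -42, -5, -33] -> 6
  [-1, 31, 13, 33, -17, 38, -31, 48, 30, 2] -> [13, 33, -17, 38, -31, 48, 30, 2] -> [2, 30, 48, -31, 38, -17, 33, 13] -> 8
  [44, -4, -6] -> [-6] -> [-6] -> 1
  [-27, -20, 49, -36, 39, 34] -> [49, -36, 39, 34] -> [34, 39, -36, 49] -> 4
  [-34, -24, -14, -17, -21, 47, -40, -5, -32, -21] -> [-14, -17, -21, 47, -40, -5, -32, -21] -> [-21, -32, -5, -40, 47, -21, -17, -14] -> 8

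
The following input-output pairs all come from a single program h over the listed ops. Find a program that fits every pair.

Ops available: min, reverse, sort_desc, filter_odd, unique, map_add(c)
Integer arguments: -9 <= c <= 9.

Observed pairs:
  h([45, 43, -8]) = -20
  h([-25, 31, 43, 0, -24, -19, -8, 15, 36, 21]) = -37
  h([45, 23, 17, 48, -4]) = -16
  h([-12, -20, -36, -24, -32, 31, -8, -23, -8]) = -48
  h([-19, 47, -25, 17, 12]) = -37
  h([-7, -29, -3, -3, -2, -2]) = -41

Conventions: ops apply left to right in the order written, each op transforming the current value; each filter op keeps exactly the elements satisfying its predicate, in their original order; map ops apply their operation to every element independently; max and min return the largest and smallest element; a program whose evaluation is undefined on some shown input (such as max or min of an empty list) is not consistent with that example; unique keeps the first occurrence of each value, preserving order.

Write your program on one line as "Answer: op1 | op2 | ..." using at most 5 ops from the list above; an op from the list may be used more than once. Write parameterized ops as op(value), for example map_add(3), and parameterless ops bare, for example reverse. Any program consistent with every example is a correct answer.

map_add(-4) | map_add(-8) | sort_desc | unique | min

Check, running the answer program on each example:
  [45, 43, -8] -> [41, 39, -12] -> [33, 31, -20] -> [33, 31, -20] -> [33, 31, -20] -> -20
  [-25, 31, 43, 0, -24, -19, -8, 15, 36, 21] -> [-29, 27, 39, -4, -28, -23, -12, 11, 32, 17] -> [-37, 19, 31, -12, -36, -31, -20, 3, 24, 9] -> [31, 24, 19, 9, 3, -12, -20, -31, -36, -37] -> [31, 24, 19, 9, 3, -12, -20, -31, -36, -37] -> -37
  [45, 23, 17, 48, -4] -> [41, 19, 13, 44, -8] -> [33, 11, 5, 36, -16] -> [36, 33, 11, 5, -16] -> [36, 33, 11, 5, -16] -> -16
  [-12, -20, -36, -24, -32, 31, -8, -23, -8] -> [-16, -24, -40, -28, -36, 27, -12, -27, -12] -> [-24, -32, -48, -36, -44, 19, -20, -35, -20] -> [19, -20, -20, -24, -32, -35, -36, -44, -48] -> [19, -20, -24, -32, -35, -36, -44, -48] -> -48
  [-19, 47, -25, 17, 12] -> [-23, 43, -29, 13, 8] -> [-31, 35, -37, 5, 0] -> [35, 5, 0, -31, -37] -> [35, 5, 0, -31, -37] -> -37
  [-7, -29, -3, -3, -2, -2] -> [-11, -33, -7, -7, -6, -6] -> [-19, -41, -15, -15, -14, -14] -> [-14, -14, -15, -15, -19, -41] -> [-14, -15, -19, -41] -> -41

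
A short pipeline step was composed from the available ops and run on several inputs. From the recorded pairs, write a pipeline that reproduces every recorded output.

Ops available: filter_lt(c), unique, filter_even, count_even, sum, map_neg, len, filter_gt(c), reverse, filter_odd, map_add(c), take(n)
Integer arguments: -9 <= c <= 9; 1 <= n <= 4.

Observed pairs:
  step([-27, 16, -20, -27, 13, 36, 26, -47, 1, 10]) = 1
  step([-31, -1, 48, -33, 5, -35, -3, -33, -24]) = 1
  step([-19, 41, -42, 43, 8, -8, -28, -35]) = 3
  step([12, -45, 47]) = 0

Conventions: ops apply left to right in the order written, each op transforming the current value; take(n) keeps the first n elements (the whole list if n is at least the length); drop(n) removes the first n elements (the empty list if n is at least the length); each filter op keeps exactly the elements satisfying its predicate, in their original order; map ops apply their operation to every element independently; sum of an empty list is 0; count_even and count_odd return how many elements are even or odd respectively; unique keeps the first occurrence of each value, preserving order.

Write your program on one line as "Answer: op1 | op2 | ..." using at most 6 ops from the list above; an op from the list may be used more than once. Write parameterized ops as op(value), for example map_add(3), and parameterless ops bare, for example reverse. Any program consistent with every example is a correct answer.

map_neg | filter_gt(3) | map_add(4) | reverse | count_even

Check, running the answer program on each example:
  [-27, 16, -20, -27, 13, 36, 26, -47, 1, 10] -> [27, -16, 20, 27, -13, -36, -26, 47, -1, -10] -> [27, 20, 27, 47] -> [31, 24, 31, 51] -> [51, 31, 24, 31] -> 1
  [-31, -1, 48, -33, 5, -35, -3, -33, -24] -> [31, 1, -48, 33, -5, 35, 3, 33, 24] -> [31, 33, 35, 33, 24] -> [35, 37, 39, 37, 28] -> [28, 37, 39, 37, 35] -> 1
  [-19, 41, -42, 43, 8, -8, -28, -35] -> [19, -41, 42, -43, -8, 8, 28, 35] -> [19, 42, 8, 28, 35] -> [23, 46, 12, 32, 39] -> [39, 32, 12, 46, 23] -> 3
  [12, -45, 47] -> [-12, 45, -47] -> [45] -> [49] -> [49] -> 0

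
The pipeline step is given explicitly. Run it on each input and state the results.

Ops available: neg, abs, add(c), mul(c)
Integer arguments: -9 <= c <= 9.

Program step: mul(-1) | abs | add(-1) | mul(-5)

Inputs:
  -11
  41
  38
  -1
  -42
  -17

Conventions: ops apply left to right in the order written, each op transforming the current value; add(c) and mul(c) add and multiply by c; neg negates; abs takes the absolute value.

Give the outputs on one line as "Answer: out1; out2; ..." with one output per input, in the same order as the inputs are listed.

-50; -200; -185; 0; -205; -80

Execution, op by op:
  -11 -> 11 -> 11 -> 10 -> -50
  41 -> -41 -> 41 -> 40 -> -200
  38 -> -38 -> 38 -> 37 -> -185
  -1 -> 1 -> 1 -> 0 -> 0
  -42 -> 42 -> 42 -> 41 -> -205
  -17 -> 17 -> 17 -> 16 -> -80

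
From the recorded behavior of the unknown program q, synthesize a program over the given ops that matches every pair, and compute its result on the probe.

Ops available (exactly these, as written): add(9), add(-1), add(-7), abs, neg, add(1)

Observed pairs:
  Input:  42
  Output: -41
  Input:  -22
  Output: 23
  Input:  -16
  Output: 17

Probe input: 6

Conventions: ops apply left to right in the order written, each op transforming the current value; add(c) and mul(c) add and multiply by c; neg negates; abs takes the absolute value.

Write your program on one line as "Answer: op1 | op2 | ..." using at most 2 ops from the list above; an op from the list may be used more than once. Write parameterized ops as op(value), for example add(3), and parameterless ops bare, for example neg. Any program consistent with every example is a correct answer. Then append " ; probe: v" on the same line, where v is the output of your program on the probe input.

neg | add(1) ; probe: -5

Check, running the answer program on each example:
  42 -> -42 -> -41
  -22 -> 22 -> 23
  -16 -> 16 -> 17
  probe: 6 -> -6 -> -5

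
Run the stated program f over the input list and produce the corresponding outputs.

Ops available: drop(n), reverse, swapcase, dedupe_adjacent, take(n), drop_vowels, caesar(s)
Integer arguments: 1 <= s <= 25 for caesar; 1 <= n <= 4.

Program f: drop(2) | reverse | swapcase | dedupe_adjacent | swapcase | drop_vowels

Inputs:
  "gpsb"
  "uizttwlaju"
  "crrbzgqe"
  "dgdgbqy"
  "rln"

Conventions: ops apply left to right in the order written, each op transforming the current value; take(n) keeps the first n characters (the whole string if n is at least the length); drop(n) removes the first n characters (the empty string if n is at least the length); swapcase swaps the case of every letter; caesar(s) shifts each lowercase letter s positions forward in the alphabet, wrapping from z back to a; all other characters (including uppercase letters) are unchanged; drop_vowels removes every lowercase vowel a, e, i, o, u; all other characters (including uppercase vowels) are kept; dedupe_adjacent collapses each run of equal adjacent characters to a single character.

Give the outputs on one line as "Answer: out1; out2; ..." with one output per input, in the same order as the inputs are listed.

"bs"; "jlwtz"; "qgzbr"; "yqbgd"; "n"

Execution, op by op:
  "gpsb" -> "sb" -> "bs" -> "BS" -> "BS" -> "bs" -> "bs"
  "uizttwlaju" -> "zttwlaju" -> "ujalwttz" -> "UJALWTTZ" -> "UJALWTZ" -> "ujalwtz" -> "jlwtz"
  "crrbzgqe" -> "rbzgqe" -> "eqgzbr" -> "EQGZBR" -> "EQGZBR" -> "eqgzbr" -> "qgzbr"
  "dgdgbqy" -> "dgbqy" -> "yqbgd" -> "YQBGD" -> "YQBGD" -> "yqbgd" -> "yqbgd"
  "rln" -> "n" -> "n" -> "N" -> "N" -> "n" -> "n"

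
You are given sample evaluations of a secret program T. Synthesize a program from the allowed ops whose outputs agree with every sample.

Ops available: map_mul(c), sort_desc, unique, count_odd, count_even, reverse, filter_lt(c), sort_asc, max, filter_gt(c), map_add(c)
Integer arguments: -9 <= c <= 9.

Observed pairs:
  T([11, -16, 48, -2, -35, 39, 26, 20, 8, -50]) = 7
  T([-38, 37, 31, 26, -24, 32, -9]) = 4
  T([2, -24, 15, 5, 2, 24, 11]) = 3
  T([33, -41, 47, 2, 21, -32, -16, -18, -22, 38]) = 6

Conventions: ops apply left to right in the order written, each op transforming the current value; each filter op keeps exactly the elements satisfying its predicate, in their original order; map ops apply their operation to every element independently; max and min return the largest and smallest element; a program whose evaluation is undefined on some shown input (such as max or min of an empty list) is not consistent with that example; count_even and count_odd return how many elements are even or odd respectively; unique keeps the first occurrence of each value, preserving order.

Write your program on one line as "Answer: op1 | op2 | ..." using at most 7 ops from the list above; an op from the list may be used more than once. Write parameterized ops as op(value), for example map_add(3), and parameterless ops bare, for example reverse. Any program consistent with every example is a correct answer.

map_add(8) | map_add(8) | sort_desc | unique | map_add(9) | count_odd

Check, running the answer program on each example:
  [11, -16, 48, -2, -35, 39, 26, 20, 8, -50] -> [19, -8, 56, 6, -27, 47, 34, 28, 16, -42] -> [27, 0, 64, 14, -19, 55, 42, 36, 24, -34] -> [64, 55, 42, 36, 27, 24, 14, 0, -19, -34] -> [64, 55, 42, 36, 27, 24, 14, 0, -19, -34] -> [73, 64, 51, 45, 36, 33, 23, 9, -10, -25] -> 7
  [-38, 37, 31, 26, -24, 32, -9] -> [-30, 45, 39, 34, -16, 40, -1] -> [-22, 53, 47, 42, -8, 48, 7] -> [53, 48, 47, 42, 7, -8, -22] -> [53, 48, 47, 42, 7, -8, -22] -> [62, 57, 56, 51, 16, 1, -13] -> 4
  [2, -24, 15, 5, 2, 24, 11] -> [10, -16, 23, 13, 10, 32, 19] -> [18, -8, 31, 21, 18, 40, 27] -> [40, 31, 27, 21, 18, 18, -8] -> [40, 31, 27, 21, 18, -8] -> [49, 40, 36, 30, 27, 1] -> 3
  [33, -41, 47, 2, 21, -32, -16, -18, -22, 38] -> [41, -33, 55, 10, 29, -24, -8, -10, -14, 46] -> [49, -25, 63, 18, 37, -16, 0, -2, -6, 54] -> [63, 54, 49, 37, 18, 0, -2, -6, -16, -25] -> [63, 54, 49, 37, 18, 0, -2, -6, -16, -25] -> [72, 63, 58, 46, 27, 9, 7, 3, -7, -16] -> 6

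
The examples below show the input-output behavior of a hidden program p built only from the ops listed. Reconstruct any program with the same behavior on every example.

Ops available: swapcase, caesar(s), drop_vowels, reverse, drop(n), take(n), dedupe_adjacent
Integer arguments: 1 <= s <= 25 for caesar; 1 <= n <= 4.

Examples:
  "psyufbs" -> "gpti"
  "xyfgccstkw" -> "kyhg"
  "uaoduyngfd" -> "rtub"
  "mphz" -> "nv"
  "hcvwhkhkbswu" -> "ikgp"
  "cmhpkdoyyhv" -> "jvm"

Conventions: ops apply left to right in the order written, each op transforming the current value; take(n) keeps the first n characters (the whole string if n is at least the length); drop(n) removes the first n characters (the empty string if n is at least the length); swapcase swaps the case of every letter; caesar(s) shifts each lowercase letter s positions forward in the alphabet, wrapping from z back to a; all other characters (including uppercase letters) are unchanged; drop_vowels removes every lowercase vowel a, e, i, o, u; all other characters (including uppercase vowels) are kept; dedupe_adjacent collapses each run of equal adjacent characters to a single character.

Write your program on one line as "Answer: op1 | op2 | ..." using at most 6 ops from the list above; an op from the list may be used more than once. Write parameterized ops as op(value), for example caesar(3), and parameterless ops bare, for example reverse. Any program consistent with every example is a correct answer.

drop(2) | reverse | take(4) | dedupe_adjacent | caesar(14)

Check, running the answer program on each example:
  "psyufbs" -> "yufbs" -> "sbfuy" -> "sbfu" -> "sbfu" -> "gpti"
  "xyfgccstkw" -> "fgccstkw" -> "wktsccgf" -> "wkts" -> "wkts" -> "kyhg"
  "uaoduyngfd" -> "oduyngfd" -> "dfgnyudo" -> "dfgn" -> "dfgn" -> "rtub"
  "mphz" -> "hz" -> "zh" -> "zh" -> "zh" -> "nv"
  "hcvwhkhkbswu" -> "vwhkhkbswu" -> "uwsbkhkhwv" -> "uwsb" -> "uwsb" -> "ikgp"
  "cmhpkdoyyhv" -> "hpkdoyyhv" -> "vhyyodkph" -> "vhyy" -> "vhy" -> "jvm"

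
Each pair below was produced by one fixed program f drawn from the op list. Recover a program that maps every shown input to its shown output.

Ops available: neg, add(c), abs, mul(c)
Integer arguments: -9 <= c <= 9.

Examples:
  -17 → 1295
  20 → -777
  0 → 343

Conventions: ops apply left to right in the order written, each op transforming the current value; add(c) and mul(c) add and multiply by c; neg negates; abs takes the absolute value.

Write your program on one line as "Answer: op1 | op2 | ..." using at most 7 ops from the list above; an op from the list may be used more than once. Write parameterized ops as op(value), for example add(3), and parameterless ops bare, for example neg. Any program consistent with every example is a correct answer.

add(-6) | mul(7) | neg | mul(-8) | add(-7) | neg

Check, running the answer program on each example:
  -17 -> -23 -> -161 -> 161 -> -1288 -> -1295 -> 1295
  20 -> 14 -> 98 -> -98 -> 784 -> 777 -> -777
  0 -> -6 -> -42 -> 42 -> -336 -> -343 -> 343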